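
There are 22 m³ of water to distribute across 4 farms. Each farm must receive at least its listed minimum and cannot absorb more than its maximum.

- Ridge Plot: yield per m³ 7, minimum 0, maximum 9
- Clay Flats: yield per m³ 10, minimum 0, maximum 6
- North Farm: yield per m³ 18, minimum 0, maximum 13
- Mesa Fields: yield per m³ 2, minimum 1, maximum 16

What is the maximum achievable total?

310

Meeting every minimum uses 0+0+0+1 = 1 m³, leaving 21.
Highest yield per m³ first: North Farm 18 > Clay Flats 10 > Ridge Plot 7 > Mesa Fields 2.
North Farm takes 13 more to reach its cap of 13 ; 8 left.
Clay Flats: +6 to 6 (cap) ; 2 left.
Ridge Plot: +2 (room for 9) → 2. Pool exhausted.
Total = 7×2 + 10×6 + 18×13 + 2×1 = 310.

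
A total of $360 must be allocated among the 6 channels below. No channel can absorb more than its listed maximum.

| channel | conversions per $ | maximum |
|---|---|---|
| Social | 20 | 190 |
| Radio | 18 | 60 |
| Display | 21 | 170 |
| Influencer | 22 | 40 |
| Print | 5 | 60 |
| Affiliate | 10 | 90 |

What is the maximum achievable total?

7450

Order the channels by conversions per $: Influencer 22 > Display 21 > Social 20 > Radio 18 > Affiliate 10 > Print 5.
Influencer: +40 to 40 (cap) — 320 left.
Give Display 170 to hit its cap of 170 — 150 left.
Social: +150 (room for 190) → 150. Pool exhausted.
Total = 20×150 + 21×170 + 22×40 = 7450.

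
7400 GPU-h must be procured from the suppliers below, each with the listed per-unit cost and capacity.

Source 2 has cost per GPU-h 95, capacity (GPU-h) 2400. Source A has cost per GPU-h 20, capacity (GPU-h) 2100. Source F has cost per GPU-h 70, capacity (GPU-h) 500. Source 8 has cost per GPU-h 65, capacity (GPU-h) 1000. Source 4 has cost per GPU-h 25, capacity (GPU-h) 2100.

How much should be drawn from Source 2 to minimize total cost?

1700

Use suppliers in increasing cost order.
Take 2100 from Source A at 20 → need 5300 more.
Take 2100 from Source 4 at 25 → need 3200 more.
Take 1000 from Source 8 at 65 → need 2200 more.
Take 500 from Source F at 70 → need 1700 more.
Source 2 (95): take the remaining 1700 → done.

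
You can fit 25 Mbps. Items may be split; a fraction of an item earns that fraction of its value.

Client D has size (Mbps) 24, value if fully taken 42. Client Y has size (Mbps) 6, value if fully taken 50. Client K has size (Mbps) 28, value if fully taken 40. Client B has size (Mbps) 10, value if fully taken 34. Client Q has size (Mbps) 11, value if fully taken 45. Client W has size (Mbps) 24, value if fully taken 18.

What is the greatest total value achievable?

122.2

Sort by value density: Client Y 50/6≈8.33, Client Q 45/11≈4.09, Client B 34/10≈3.4, Client D 42/24≈1.75, Client K 40/28≈1.43, Client W 18/24≈0.75.
Client Y: take in full, 6 Mbps for value 50 — 19 left.
Client Q: take in full, 11 Mbps for value 45 — 8 left.
Fill the last 8 Mbps with part of Client B: 8/10 of it earns 27.2.
Total value = 122.2.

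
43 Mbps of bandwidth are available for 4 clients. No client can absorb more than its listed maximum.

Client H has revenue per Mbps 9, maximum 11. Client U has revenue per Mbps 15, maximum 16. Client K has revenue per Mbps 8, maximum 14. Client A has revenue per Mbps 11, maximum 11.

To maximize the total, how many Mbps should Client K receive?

Order the clients by revenue per Mbps: Client U 15 > Client A 11 > Client H 9 > Client K 8.
Client U takes 16 to reach its cap of 16 → 27 left.
Client A: +11 to 11 (cap) → 16 left.
Client H: +11 to 11 (cap) → 5 left.
Client K: +5 (room for 14) → 5. Pool exhausted.

5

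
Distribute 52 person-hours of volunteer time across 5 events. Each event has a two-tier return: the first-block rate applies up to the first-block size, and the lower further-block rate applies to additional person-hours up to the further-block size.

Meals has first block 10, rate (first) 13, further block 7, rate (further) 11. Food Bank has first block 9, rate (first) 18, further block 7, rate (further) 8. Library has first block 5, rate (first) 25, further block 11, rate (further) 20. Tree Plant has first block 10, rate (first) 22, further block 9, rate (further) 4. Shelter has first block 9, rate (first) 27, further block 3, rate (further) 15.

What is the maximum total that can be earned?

Rank every tier by rate: Shelter/first 27 > Library/first 25 > Tree Plant/first 22 > Library/second 20 > Food Bank/first 18 > Shelter/second 15 > Meals/first 13 > Meals/second 11 > Food Bank/second 8 > Tree Plant/second 4.
Fill Shelter first block (9 at 27) — 43 left.
Fill Library first block (5 at 25) — 38 left.
Tree Plant/first (22): +10 — 28 left.
Library/second (20): +11 — 17 left.
Food Bank/first (18): +9 — 8 left.
Fill Shelter second block (3 at 15) — 5 left.
Meals first at 13: only 5 left, fill 5.
Total = 27×9 + 25×5 + 22×10 + 20×11 + 18×9 + 15×3 + 13×5 = 1080.

1080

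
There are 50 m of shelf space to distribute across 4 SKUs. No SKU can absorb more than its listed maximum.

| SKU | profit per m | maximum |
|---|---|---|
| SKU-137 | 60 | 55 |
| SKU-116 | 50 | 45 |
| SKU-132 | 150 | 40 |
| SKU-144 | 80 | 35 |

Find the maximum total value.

Rank by profit per m: SKU-132 150 > SKU-144 80 > SKU-137 60 > SKU-116 50.
SKU-132 takes 40 to reach its cap of 40 — 10 left.
SKU-144: +10 (room for 35) → 10. Pool exhausted.
Total = 150×40 + 80×10 = 6800.

6800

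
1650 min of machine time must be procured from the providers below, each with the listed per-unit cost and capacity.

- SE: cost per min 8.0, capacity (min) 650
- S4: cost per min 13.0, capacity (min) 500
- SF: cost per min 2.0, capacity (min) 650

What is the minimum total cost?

Use providers in increasing cost order.
SF (2.0): use full 650 → 1000 min to go.
Take 650 from SE at 8.0 → need 350 more.
S4 at 13.0: take 350 of its 500 → requirement met.
Cost = 650×2.0 + 650×8.0 + 350×13.0 = 11050.

11050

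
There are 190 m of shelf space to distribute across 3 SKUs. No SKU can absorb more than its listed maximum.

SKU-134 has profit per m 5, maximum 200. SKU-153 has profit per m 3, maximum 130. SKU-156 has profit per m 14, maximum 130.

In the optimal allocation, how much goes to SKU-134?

Rank by profit per m: SKU-156 14 > SKU-134 5 > SKU-153 3.
SKU-156: +130 to 130 (cap) → 60 left.
Only 60 left; SKU-134 takes them to reach 60.

60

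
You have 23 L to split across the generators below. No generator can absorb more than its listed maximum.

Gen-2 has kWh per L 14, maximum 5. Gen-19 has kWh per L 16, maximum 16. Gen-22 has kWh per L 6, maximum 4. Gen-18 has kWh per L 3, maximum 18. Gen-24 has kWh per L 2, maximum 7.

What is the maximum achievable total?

Order the generators by kWh per L: Gen-19 16 > Gen-2 14 > Gen-22 6 > Gen-18 3 > Gen-24 2.
Gen-19 takes 16 to reach its cap of 16 → 7 left.
Give Gen-2 5 to hit its cap of 5 → 2 left.
Gen-22: +2 (room for 4) → 2. Pool exhausted.
Total = 14×5 + 16×16 + 6×2 = 338.

338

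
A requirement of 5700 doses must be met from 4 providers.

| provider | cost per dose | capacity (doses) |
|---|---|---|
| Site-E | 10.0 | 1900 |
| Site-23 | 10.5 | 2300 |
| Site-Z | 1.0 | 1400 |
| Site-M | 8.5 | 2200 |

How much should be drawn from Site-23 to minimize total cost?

200

Use providers in increasing cost order.
Take 1400 from Site-Z at 1.0 → need 4300 more.
Take 2200 from Site-M at 8.5 → need 2100 more.
Take 1900 from Site-E at 10.0 → need 200 more.
Site-23 (10.5): take the remaining 200 → done.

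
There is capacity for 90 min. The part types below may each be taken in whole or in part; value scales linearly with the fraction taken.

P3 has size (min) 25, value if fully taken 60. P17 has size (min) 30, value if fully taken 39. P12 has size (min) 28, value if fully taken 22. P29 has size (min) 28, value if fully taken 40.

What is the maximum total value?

144.5

Sort by value density: P3 60/25≈2.4, P29 40/28≈1.43, P17 39/30≈1.3, P12 22/28≈0.786.
P3: take in full, 25 min for value 60 → 65 left.
All 28 min of P29 fit (value 40) → 37 remain.
All 30 min of P17 fit (value 39) → 7 remain.
Only 7 min remain; take 7/28 of P12 for value 22×7/28 = 5.5.
Total value = 144.5.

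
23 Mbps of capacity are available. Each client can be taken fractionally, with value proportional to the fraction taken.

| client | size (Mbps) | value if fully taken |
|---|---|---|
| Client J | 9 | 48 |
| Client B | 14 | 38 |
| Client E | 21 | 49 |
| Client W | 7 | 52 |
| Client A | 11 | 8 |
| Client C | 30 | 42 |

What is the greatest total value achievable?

119

Best value per unit of size first: Client W 52/7≈7.43, Client J 48/9≈5.33, Client B 38/14≈2.71, Client E 49/21≈2.33, Client C 42/30≈1.4, Client A 8/11≈0.727.
Take all of Client W (7 Mbps, value 52) ; 16 Mbps left.
All 9 Mbps of Client J fit (value 48) ; 7 remain.
Fill the last 7 Mbps with part of Client B: 7/14 of it earns 19.
Total value = 119.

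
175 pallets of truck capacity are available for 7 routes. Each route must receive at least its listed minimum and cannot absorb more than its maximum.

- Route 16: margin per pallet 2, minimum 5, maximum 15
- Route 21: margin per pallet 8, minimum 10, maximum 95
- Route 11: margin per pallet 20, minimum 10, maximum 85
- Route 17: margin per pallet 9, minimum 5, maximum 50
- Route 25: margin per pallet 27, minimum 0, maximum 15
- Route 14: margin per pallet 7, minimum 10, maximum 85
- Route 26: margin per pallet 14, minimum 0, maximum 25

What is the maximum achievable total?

2840

Meeting every minimum uses 5+10+10+5+0+10+0 = 40 pallets, leaving 135.
Highest margin per pallet first: Route 25 27 > Route 11 20 > Route 26 14 > Route 17 9 > Route 21 8 > Route 14 7 > Route 16 2.
Route 25: +15 to 15 (cap) ; 120 left.
Give Route 11 75 more to hit its cap of 85 ; 45 left.
Route 26 takes 25 more to reach its cap of 25 ; 20 left.
Route 17 has room for 45 more but only 20 remain, so it gets 25.
Total = 2×5 + 8×10 + 20×85 + 9×25 + 27×15 + 7×10 + 14×25 = 2840.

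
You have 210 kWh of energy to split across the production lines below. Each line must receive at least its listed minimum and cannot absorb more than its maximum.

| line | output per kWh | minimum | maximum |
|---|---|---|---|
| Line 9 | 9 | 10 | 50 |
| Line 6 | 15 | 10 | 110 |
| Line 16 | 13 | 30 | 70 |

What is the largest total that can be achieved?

2830

Meeting every minimum uses 10+10+30 = 50 kWh, leaving 160.
Rank by output per kWh: Line 6 15 > Line 16 13 > Line 9 9.
Line 6: +100 to 110 (cap) — 60 left.
Line 16 takes 40 more to reach its cap of 70 — 20 left.
Line 9: +20 (room for 40) → 30. Pool exhausted.
Total = 9×30 + 15×110 + 13×70 = 2830.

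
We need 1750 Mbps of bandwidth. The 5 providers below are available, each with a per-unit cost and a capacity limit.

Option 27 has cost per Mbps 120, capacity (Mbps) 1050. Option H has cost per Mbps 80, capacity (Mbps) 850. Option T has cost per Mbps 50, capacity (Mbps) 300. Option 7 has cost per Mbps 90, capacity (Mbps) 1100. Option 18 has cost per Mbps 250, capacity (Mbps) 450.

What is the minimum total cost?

137000

Fill from the cheapest provider first.
Take 300 from Option T at 50 ; need 1450 more.
Option H at 80: take all 850 Mbps ; 600 still needed.
Option 7 at 90: take 600 of its 1100 ; requirement met.
Option 27, Option 18: unused.
Cost = 300×50 + 850×80 + 600×90 = 137000.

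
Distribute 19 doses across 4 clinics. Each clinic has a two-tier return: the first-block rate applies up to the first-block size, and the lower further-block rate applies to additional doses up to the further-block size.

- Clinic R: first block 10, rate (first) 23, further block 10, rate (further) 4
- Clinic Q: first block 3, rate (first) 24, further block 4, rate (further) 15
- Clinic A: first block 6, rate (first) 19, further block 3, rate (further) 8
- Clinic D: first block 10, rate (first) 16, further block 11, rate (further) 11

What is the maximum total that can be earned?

Treat each block as its own option and order by rate: Clinic Q/first 24 > Clinic R/first 23 > Clinic A/first 19 > Clinic D/first 16 > Clinic Q/second 15 > Clinic D/second 11 > Clinic A/second 8 > Clinic R/second 4.
Clinic Q first at 24: fill all 3 — 16 left.
Clinic R/first (23): +10 — 6 left.
Fill Clinic A first block (6 at 19) — 0 left.
Total = 24×3 + 23×10 + 19×6 = 416.

416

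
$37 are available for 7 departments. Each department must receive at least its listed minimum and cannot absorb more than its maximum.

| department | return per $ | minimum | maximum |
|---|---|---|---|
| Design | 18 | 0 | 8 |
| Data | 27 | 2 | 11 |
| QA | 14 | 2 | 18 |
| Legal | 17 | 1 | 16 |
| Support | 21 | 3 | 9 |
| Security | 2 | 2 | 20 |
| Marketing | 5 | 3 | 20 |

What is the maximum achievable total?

711

Meeting every minimum uses 0+2+2+1+3+2+3 = 13 $, leaving 24.
Order the departments by return per $: Data 27 > Support 21 > Design 18 > Legal 17 > QA 14 > Marketing 5 > Security 2.
Give Data 9 more to hit its cap of 11 → 15 left.
Give Support 6 more to hit its cap of 9 → 9 left.
Design: +8 to 8 (cap) → 1 left.
Legal has room for 15 more but only 1 remain, so it gets 2.
Total = 18×8 + 27×11 + 14×2 + 17×2 + 21×9 + 2×2 + 5×3 = 711.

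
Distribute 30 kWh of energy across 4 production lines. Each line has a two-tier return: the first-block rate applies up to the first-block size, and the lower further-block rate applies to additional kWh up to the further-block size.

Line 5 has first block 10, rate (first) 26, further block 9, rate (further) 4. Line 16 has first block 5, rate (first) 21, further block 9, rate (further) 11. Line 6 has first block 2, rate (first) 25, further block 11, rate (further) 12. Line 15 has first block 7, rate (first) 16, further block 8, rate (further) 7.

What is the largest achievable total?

Order all 8 blocks by rate: Line 5/tier1 26 > Line 6/tier1 25 > Line 16/tier1 21 > Line 15/tier1 16 > Line 6/tier2 12 > Line 16/tier2 11 > Line 15/tier2 7 > Line 5/tier2 4.
Line 5 tier1 at 26: fill all 10 → 20 left.
Fill Line 6 tier1 block (2 at 25) → 18 left.
Fill Line 16 tier1 block (5 at 21) → 13 left.
Line 15 tier1 at 16: fill all 7 → 6 left.
6 remain; put them into Line 6 tier2 at 12.
Total = 26×10 + 25×2 + 21×5 + 16×7 + 12×6 = 599.

599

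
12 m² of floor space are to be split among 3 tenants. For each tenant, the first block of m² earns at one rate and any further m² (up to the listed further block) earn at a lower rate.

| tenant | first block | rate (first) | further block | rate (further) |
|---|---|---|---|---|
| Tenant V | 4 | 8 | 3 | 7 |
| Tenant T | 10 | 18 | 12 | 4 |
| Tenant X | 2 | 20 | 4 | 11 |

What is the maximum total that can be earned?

220

Order all 6 blocks by rate: Tenant X/first 20 > Tenant T/first 18 > Tenant X/second 11 > Tenant V/first 8 > Tenant V/second 7 > Tenant T/second 4.
Tenant X first at 20: fill all 2 ; 10 left.
Tenant T/first (18): +10 ; 0 left.
Total = 20×2 + 18×10 = 220.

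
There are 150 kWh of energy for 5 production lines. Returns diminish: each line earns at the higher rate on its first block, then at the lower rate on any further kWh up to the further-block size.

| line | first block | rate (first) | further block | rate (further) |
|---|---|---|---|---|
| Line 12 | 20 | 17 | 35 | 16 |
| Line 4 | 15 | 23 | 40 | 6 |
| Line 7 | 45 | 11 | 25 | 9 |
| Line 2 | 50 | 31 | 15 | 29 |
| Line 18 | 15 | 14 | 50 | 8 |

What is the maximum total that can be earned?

Rank every tier by rate: Line 2/T1 31 > Line 2/T2 29 > Line 4/T1 23 > Line 12/T1 17 > Line 12/T2 16 > Line 18/T1 14 > Line 7/T1 11 > Line 7/T2 9 > Line 18/T2 8 > Line 4/T2 6.
Line 2/T1 (31): +50 → 100 left.
Fill Line 2 T2 block (15 at 29) → 85 left.
Fill Line 4 T1 block (15 at 23) → 70 left.
Fill Line 12 T1 block (20 at 17) → 50 left.
Line 12 T2 at 16: fill all 35 → 15 left.
Line 18/T1 (14): +15 → 0 left.
Total = 31×50 + 29×15 + 23×15 + 17×20 + 16×35 + 14×15 = 3440.

3440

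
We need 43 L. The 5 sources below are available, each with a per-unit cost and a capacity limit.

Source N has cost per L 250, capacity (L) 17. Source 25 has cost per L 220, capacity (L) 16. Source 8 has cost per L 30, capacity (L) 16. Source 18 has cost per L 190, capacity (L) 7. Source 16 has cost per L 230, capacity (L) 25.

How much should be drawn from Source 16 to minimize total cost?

4

Fill from the cheapest source first.
Source 8 at 30: take all 16 L → 27 still needed.
Source 18 (190): use full 7 → 20 L to go.
Source 25 (220): use full 16 → 4 L to go.
Source 16 at 230: take 4 of its 25 → requirement met.
Source N: unused.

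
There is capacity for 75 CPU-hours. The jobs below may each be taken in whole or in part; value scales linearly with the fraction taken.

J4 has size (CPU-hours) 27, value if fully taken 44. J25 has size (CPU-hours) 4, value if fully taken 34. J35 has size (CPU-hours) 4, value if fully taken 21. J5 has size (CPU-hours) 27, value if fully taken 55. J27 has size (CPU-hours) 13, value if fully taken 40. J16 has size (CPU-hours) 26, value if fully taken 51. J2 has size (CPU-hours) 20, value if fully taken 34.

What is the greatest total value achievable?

Rank by value-to-size ratio: J25 34/4≈8.5, J35 21/4≈5.25, J27 40/13≈3.08, J5 55/27≈2.04, J16 51/26≈1.96, J2 34/20≈1.7, J4 44/27≈1.63.
J25: take in full, 4 CPU-hours for value 34 ; 71 left.
J35: take in full, 4 CPU-hours for value 21 ; 67 left.
J27: take in full, 13 CPU-hours for value 40 ; 54 left.
J5: take in full, 27 CPU-hours for value 55 ; 27 left.
All 26 CPU-hours of J16 fit (value 51) ; 1 remain.
Only 1 CPU-hours remain; take 1/20 of J2 for value 34×1/20 = 1.7.
Total value = 202.7.

202.7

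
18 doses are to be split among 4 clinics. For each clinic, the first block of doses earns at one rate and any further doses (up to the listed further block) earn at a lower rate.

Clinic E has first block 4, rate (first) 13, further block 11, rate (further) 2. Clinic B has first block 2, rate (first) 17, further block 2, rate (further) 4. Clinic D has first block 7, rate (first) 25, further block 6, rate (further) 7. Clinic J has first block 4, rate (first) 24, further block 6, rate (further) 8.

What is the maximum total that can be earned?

365

Treat each block as its own option and order by rate: Clinic D/T1 25 > Clinic J/T1 24 > Clinic B/T1 17 > Clinic E/T1 13 > Clinic J/T2 8 > Clinic D/T2 7 > Clinic B/T2 4 > Clinic E/T2 2.
Fill Clinic D T1 block (7 at 25) — 11 left.
Clinic J/T1 (24): +4 — 7 left.
Clinic B T1 at 17: fill all 2 — 5 left.
Fill Clinic E T1 block (4 at 13) — 1 left.
1 remain; put them into Clinic J T2 at 8.
Total = 25×7 + 24×4 + 17×2 + 13×4 + 8×1 = 365.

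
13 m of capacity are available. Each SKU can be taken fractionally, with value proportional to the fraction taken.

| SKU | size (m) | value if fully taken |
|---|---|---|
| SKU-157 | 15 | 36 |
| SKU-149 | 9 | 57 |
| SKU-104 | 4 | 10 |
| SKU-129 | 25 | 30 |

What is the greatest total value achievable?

67

Rank by value-to-size ratio: SKU-149 57/9≈6.33, SKU-104 10/4≈2.5, SKU-157 36/15≈2.4, SKU-129 30/25≈1.2.
All 9 m of SKU-149 fit (value 57) — 4 remain.
Take all of SKU-104 (4 m, value 10) — 0 m left.
Total value = 67.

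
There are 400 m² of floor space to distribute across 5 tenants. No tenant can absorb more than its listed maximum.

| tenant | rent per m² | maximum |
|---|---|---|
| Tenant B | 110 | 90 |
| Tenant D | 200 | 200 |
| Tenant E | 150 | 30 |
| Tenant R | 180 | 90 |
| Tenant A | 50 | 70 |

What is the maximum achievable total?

69500

Highest rent per m² first: Tenant D 200 > Tenant R 180 > Tenant E 150 > Tenant B 110 > Tenant A 50.
Tenant D takes 200 to reach its cap of 200 → 200 left.
Tenant R takes 90 to reach its cap of 90 → 110 left.
Give Tenant E 30 to hit its cap of 30 → 80 left.
Tenant B: +80 (room for 90) → 80. Pool exhausted.
Total = 110×80 + 200×200 + 150×30 + 180×90 = 69500.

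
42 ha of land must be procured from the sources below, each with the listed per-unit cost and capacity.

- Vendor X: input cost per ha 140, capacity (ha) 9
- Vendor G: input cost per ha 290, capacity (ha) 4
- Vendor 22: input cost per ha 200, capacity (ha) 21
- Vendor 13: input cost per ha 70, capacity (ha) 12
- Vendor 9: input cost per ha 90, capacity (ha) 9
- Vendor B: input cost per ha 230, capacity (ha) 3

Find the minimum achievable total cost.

Use sources in increasing cost order.
Vendor 13 (70): use full 12 — 30 ha to go.
Vendor 9 (90): use full 9 — 21 ha to go.
Vendor X (140): use full 9 — 12 ha to go.
Take 12 from Vendor 22 at 200 to finish.
Vendor B, Vendor G: unused.
Cost = 12×70 + 9×90 + 9×140 + 12×200 = 5310.

5310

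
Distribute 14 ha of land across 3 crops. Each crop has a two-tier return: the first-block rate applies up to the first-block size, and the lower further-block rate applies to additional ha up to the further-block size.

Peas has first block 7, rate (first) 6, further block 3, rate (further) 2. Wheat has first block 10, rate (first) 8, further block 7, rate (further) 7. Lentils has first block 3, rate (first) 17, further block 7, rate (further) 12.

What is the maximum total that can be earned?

167

Rank every tier by rate: Lentils/first 17 > Lentils/second 12 > Wheat/first 8 > Wheat/second 7 > Peas/first 6 > Peas/second 2.
Lentils/first (17): +3 ; 11 left.
Fill Lentils second block (7 at 12) ; 4 left.
Wheat first at 8: only 4 left, fill 4.
Total = 17×3 + 12×7 + 8×4 = 167.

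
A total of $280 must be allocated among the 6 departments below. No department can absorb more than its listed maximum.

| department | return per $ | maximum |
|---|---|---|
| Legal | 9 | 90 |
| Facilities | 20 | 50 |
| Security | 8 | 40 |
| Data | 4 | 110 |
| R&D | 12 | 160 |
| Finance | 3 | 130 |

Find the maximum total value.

3550

Rank by return per $: Facilities 20 > R&D 12 > Legal 9 > Security 8 > Data 4 > Finance 3.
Facilities: +50 to 50 (cap) — 230 left.
R&D: +160 to 160 (cap) — 70 left.
Legal has room for 90 but only 70 remain, so it gets 70.
Total = 9×70 + 20×50 + 12×160 = 3550.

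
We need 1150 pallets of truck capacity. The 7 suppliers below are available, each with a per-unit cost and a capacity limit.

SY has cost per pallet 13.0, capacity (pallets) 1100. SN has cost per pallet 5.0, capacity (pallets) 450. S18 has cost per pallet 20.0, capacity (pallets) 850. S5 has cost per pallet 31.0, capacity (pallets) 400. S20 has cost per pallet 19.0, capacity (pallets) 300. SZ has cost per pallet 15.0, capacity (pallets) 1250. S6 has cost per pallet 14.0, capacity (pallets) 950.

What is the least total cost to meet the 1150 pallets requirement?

Fill from the cheapest supplier first.
SN at 5.0: take all 450 pallets ; 700 still needed.
Take 700 from SY at 13.0 to finish.
S6, SZ, S20, S18, S5: unused.
Cost = 450×5.0 + 700×13.0 = 11350.

11350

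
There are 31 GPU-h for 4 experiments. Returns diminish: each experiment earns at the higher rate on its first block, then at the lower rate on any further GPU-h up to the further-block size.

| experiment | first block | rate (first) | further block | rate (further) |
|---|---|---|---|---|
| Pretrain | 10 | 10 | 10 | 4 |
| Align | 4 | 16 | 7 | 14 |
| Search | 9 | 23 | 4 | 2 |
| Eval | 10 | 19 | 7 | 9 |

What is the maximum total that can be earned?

Order all 8 blocks by rate: Search/first 23 > Eval/first 19 > Align/first 16 > Align/second 14 > Pretrain/first 10 > Eval/second 9 > Pretrain/second 4 > Search/second 2.
Search/first (23): +9 ; 22 left.
Eval/first (19): +10 ; 12 left.
Align/first (16): +4 ; 8 left.
Align/second (14): +7 ; 1 left.
Pretrain first at 10: only 1 left, fill 1.
Total = 23×9 + 19×10 + 16×4 + 14×7 + 10×1 = 569.

569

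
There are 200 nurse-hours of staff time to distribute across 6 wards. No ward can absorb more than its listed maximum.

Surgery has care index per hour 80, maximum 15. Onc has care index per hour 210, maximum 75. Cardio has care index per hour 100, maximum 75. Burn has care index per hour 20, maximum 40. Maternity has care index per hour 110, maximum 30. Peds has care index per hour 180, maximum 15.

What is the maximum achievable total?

Rank by care index per hour: Onc 210 > Peds 180 > Maternity 110 > Cardio 100 > Surgery 80 > Burn 20.
Give Onc 75 to hit its cap of 75 → 125 left.
Give Peds 15 to hit its cap of 15 → 110 left.
Maternity takes 30 to reach its cap of 30 → 80 left.
Cardio takes 75 to reach its cap of 75 → 5 left.
Surgery: +5 (room for 15) → 5. Pool exhausted.
Total = 80×5 + 210×75 + 100×75 + 110×30 + 180×15 = 29650.

29650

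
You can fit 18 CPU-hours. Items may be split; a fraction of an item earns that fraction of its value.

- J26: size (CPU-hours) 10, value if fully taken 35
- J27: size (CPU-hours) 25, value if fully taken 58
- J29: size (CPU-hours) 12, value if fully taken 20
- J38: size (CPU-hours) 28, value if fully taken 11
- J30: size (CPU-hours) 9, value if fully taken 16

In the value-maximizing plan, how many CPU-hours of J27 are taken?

Best value per unit of size first: J26 35/10≈3.5, J27 58/25≈2.32, J30 16/9≈1.78, J29 20/12≈1.67, J38 11/28≈0.393.
All 10 CPU-hours of J26 fit (value 35) → 8 remain.
Only 8 CPU-hours remain; take 8/25 of J27 for value 58×8/25 = 18.56.

8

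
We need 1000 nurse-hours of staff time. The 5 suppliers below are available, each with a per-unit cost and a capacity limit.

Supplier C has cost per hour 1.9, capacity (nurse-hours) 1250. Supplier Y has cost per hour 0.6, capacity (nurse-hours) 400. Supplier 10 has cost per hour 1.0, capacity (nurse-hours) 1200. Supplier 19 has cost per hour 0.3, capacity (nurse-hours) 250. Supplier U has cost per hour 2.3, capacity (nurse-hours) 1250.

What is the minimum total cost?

665

Use suppliers in increasing cost order.
Take 250 from Supplier 19 at 0.3 ; need 750 more.
Supplier Y at 0.6: take all 400 nurse-hours ; 350 still needed.
Supplier 10 (1.0): take the remaining 350 ; done.
Supplier C, Supplier U: unused.
Cost = 250×0.3 + 400×0.6 + 350×1.0 = 665.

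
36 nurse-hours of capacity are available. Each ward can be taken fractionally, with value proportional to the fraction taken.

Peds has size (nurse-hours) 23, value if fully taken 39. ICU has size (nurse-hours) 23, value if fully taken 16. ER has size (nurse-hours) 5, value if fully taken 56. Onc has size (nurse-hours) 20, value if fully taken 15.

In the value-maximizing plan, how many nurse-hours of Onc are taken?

Sort by value density: ER 56/5≈11.2, Peds 39/23≈1.7, Onc 15/20≈0.75, ICU 16/23≈0.696.
Take all of ER (5 nurse-hours, value 56) ; 31 nurse-hours left.
All 23 nurse-hours of Peds fit (value 39) ; 8 remain.
Fill the last 8 nurse-hours with part of Onc: 8/20 of it earns 6.

8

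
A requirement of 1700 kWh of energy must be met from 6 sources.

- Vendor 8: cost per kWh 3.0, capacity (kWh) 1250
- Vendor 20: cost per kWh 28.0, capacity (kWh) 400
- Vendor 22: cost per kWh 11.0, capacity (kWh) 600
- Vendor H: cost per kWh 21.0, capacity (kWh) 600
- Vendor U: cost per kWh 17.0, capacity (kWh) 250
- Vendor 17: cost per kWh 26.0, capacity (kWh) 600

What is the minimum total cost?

Use sources in increasing cost order.
Take 1250 from Vendor 8 at 3.0 — need 450 more.
Vendor 22 at 11.0: take 450 of its 600 — requirement met.
Vendor U, Vendor H, Vendor 17, Vendor 20: unused.
Cost = 1250×3.0 + 450×11.0 = 8700.

8700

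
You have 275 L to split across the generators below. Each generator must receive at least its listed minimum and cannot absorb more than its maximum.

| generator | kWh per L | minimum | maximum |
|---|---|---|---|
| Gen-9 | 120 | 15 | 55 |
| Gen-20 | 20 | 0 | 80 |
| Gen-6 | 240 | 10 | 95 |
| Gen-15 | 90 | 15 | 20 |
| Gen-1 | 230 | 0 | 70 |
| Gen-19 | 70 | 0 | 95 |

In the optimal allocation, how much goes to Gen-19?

Meeting every minimum uses 15+0+10+15+0+0 = 40 L, leaving 235.
Rank by kWh per L: Gen-6 240 > Gen-1 230 > Gen-9 120 > Gen-15 90 > Gen-19 70 > Gen-20 20.
Gen-6: +85 to 95 (cap) — 150 left.
Gen-1 takes 70 more to reach its cap of 70 — 80 left.
Give Gen-9 40 more to hit its cap of 55 — 40 left.
Gen-15: +5 to 20 (cap) — 35 left.
Only 35 left; Gen-19 takes them to reach 35.

35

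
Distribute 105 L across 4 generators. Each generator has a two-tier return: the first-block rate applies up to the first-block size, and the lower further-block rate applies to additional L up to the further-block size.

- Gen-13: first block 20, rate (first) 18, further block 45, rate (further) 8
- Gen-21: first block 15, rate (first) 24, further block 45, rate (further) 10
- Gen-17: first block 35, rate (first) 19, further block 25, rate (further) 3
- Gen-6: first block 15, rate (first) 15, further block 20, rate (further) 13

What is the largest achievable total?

Rank every tier by rate: Gen-21/first 24 > Gen-17/first 19 > Gen-13/first 18 > Gen-6/first 15 > Gen-6/second 13 > Gen-21/second 10 > Gen-13/second 8 > Gen-17/second 3.
Fill Gen-21 first block (15 at 24) → 90 left.
Gen-17 first at 19: fill all 35 → 55 left.
Gen-13/first (18): +20 → 35 left.
Gen-6/first (15): +15 → 20 left.
Fill Gen-6 second block (20 at 13) → 0 left.
Total = 24×15 + 19×35 + 18×20 + 15×15 + 13×20 = 1870.

1870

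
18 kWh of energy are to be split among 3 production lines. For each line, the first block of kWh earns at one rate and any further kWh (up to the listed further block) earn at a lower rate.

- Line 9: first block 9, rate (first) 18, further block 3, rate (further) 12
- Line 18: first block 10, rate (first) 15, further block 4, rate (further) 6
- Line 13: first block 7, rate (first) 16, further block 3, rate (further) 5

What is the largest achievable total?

304

Rank every tier by rate: Line 9/tier1 18 > Line 13/tier1 16 > Line 18/tier1 15 > Line 9/tier2 12 > Line 18/tier2 6 > Line 13/tier2 5.
Fill Line 9 tier1 block (9 at 18) → 9 left.
Line 13 tier1 at 16: fill all 7 → 2 left.
Line 18/tier1: +2 of 10 at 15; pool empty.
Total = 18×9 + 16×7 + 15×2 = 304.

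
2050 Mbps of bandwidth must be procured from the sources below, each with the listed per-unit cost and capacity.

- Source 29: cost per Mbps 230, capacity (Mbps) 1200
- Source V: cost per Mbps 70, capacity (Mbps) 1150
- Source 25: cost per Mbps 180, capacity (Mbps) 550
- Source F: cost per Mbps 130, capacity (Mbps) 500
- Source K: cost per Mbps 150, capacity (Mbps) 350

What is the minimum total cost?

207000

Use sources in increasing cost order.
Source V (70): use full 1150 → 900 Mbps to go.
Take 500 from Source F at 130 → need 400 more.
Source K (150): use full 350 → 50 Mbps to go.
Take 50 from Source 25 at 180 to finish.
Source 29: unused.
Cost = 1150×70 + 500×130 + 350×150 + 50×180 = 207000.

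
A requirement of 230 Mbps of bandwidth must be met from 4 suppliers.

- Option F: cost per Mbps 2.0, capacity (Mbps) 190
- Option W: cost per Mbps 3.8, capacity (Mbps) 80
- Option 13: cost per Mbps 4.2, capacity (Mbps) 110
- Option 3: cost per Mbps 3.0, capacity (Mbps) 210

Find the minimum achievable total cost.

Fill from the cheapest supplier first.
Option F at 2.0: take all 190 Mbps — 40 still needed.
Option 3 at 3.0: take 40 of its 210 — requirement met.
Option W, Option 13: unused.
Cost = 190×2.0 + 40×3.0 = 500.

500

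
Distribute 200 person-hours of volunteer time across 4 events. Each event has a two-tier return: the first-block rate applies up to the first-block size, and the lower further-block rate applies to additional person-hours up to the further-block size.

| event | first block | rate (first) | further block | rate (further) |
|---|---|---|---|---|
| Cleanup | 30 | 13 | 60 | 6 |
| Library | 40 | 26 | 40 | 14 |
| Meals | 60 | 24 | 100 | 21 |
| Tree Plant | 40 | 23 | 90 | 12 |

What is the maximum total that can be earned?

Order all 8 blocks by rate: Library/first 26 > Meals/first 24 > Tree Plant/first 23 > Meals/second 21 > Library/second 14 > Cleanup/first 13 > Tree Plant/second 12 > Cleanup/second 6.
Fill Library first block (40 at 26) — 160 left.
Meals first at 24: fill all 60 — 100 left.
Tree Plant/first (23): +40 — 60 left.
60 remain; put them into Meals second at 21.
Total = 26×40 + 24×60 + 23×40 + 21×60 = 4660.

4660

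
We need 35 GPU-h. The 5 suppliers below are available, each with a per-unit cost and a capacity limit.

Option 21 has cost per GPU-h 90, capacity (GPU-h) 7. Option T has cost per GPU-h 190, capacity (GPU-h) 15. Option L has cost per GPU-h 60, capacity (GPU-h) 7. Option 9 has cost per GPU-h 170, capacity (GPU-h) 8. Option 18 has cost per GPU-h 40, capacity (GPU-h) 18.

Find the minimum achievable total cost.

2280

Fill from the cheapest supplier first.
Option 18 at 40: take all 18 GPU-h — 17 still needed.
Take 7 from Option L at 60 — need 10 more.
Option 21 (90): use full 7 — 3 GPU-h to go.
Option 9 at 170: take 3 of its 8 — requirement met.
Option T: unused.
Cost = 18×40 + 7×60 + 7×90 + 3×170 = 2280.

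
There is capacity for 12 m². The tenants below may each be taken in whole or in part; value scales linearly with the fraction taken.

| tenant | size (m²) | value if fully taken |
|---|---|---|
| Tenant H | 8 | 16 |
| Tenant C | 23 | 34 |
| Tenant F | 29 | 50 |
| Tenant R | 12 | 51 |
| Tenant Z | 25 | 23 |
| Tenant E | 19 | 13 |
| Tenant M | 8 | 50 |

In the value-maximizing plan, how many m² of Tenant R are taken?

4

Best value per unit of size first: Tenant M 50/8≈6.25, Tenant R 51/12≈4.25, Tenant H 16/8≈2, Tenant F 50/29≈1.72, Tenant C 34/23≈1.48, Tenant Z 23/25≈0.92, Tenant E 13/19≈0.684.
All 8 m² of Tenant M fit (value 50) → 4 remain.
Fill the last 4 m² with part of Tenant R: 4/12 of it earns 17.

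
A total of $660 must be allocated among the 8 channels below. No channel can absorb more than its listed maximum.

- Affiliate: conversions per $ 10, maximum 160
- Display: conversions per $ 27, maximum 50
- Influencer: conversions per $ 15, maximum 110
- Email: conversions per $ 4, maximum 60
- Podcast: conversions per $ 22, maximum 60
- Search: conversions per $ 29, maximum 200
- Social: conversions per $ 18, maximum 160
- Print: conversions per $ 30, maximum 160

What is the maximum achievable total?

16600

Highest conversions per $ first: Print 30 > Search 29 > Display 27 > Podcast 22 > Social 18 > Influencer 15 > Affiliate 10 > Email 4.
Print: +160 to 160 (cap) ; 500 left.
Search takes 200 to reach its cap of 200 ; 300 left.
Display: +50 to 50 (cap) ; 250 left.
Give Podcast 60 to hit its cap of 60 ; 190 left.
Social takes 160 to reach its cap of 160 ; 30 left.
Influencer has room for 110 but only 30 remain, so it gets 30.
Total = 27×50 + 15×30 + 22×60 + 29×200 + 18×160 + 30×160 = 16600.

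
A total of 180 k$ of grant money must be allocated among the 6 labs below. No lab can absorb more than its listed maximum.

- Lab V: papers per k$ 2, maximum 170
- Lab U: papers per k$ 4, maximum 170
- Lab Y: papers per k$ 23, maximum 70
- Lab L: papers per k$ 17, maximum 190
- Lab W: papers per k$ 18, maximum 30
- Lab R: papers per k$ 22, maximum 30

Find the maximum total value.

3660

Highest papers per k$ first: Lab Y 23 > Lab R 22 > Lab W 18 > Lab L 17 > Lab U 4 > Lab V 2.
Give Lab Y 70 to hit its cap of 70 — 110 left.
Lab R takes 30 to reach its cap of 30 — 80 left.
Give Lab W 30 to hit its cap of 30 — 50 left.
Lab L: +50 (room for 190) → 50. Pool exhausted.
Total = 23×70 + 17×50 + 18×30 + 22×30 = 3660.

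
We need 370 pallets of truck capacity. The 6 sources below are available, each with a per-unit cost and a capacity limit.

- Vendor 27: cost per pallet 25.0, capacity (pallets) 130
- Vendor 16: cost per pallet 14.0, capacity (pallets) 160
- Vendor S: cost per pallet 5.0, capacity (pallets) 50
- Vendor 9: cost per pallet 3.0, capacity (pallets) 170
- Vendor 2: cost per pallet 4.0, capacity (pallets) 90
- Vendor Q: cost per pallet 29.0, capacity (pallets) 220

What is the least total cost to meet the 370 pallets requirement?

1960

Use sources in increasing cost order.
Take 170 from Vendor 9 at 3.0 — need 200 more.
Vendor 2 (4.0): use full 90 — 110 pallets to go.
Vendor S (5.0): use full 50 — 60 pallets to go.
Vendor 16 (14.0): take the remaining 60 — done.
Vendor 27, Vendor Q: unused.
Cost = 170×3.0 + 90×4.0 + 50×5.0 + 60×14.0 = 1960.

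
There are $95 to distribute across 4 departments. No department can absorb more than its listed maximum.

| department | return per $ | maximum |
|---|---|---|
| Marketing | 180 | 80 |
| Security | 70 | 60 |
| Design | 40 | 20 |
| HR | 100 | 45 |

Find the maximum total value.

15900

Order the departments by return per $: Marketing 180 > HR 100 > Security 70 > Design 40.
Marketing: +80 to 80 (cap) → 15 left.
HR: +15 (room for 45) → 15. Pool exhausted.
Total = 180×80 + 100×15 = 15900.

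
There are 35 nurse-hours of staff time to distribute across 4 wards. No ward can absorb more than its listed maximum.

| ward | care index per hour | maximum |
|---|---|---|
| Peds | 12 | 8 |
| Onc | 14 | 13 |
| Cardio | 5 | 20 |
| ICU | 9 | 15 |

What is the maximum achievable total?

404

Order the wards by care index per hour: Onc 14 > Peds 12 > ICU 9 > Cardio 5.
Give Onc 13 to hit its cap of 13 ; 22 left.
Peds takes 8 to reach its cap of 8 ; 14 left.
ICU has room for 15 but only 14 remain, so it gets 14.
Total = 12×8 + 14×13 + 9×14 = 404.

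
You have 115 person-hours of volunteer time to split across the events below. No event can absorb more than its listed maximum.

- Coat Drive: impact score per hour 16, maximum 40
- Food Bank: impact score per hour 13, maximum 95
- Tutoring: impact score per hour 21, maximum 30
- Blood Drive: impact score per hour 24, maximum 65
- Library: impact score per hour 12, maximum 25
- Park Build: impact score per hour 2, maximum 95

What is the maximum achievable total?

Order the events by impact score per hour: Blood Drive 24 > Tutoring 21 > Coat Drive 16 > Food Bank 13 > Library 12 > Park Build 2.
Blood Drive: +65 to 65 (cap) — 50 left.
Tutoring takes 30 to reach its cap of 30 — 20 left.
Coat Drive: +20 (room for 40) → 20. Pool exhausted.
Total = 16×20 + 21×30 + 24×65 = 2510.

2510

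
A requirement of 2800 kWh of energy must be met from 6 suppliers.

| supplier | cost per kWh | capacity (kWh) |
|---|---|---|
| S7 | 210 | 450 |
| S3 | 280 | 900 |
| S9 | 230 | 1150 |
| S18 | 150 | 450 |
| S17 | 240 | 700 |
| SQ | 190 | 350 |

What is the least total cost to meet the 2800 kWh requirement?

Cheapest first:
S18 (150): use full 450 ; 2350 kWh to go.
SQ (190): use full 350 ; 2000 kWh to go.
S7 at 210: take all 450 kWh ; 1550 still needed.
S9 at 230: take all 1150 kWh ; 400 still needed.
S17 at 240: take 400 of its 700 ; requirement met.
S3: unused.
Cost = 450×150 + 350×190 + 450×210 + 1150×230 + 400×240 = 589000.

589000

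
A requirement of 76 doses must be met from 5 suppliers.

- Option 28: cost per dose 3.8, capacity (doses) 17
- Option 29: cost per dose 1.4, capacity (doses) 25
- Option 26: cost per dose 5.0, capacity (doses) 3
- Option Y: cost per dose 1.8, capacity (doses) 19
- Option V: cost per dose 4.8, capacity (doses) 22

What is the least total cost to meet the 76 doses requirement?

Use suppliers in increasing cost order.
Option 29 at 1.4: take all 25 doses → 51 still needed.
Option Y (1.8): use full 19 → 32 doses to go.
Option 28 (3.8): use full 17 → 15 doses to go.
Option V at 4.8: take 15 of its 22 → requirement met.
Option 26: unused.
Cost = 25×1.4 + 19×1.8 + 17×3.8 + 15×4.8 = 205.8.

205.8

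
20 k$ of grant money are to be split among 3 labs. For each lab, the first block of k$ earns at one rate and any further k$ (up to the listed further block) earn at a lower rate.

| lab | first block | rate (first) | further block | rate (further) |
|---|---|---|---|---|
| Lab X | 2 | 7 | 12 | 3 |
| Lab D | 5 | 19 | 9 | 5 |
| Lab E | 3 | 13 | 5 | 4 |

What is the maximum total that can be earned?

197

Treat each block as its own option and order by rate: Lab D/tier1 19 > Lab E/tier1 13 > Lab X/tier1 7 > Lab D/tier2 5 > Lab E/tier2 4 > Lab X/tier2 3.
Lab D tier1 at 19: fill all 5 ; 15 left.
Lab E/tier1 (13): +3 ; 12 left.
Fill Lab X tier1 block (2 at 7) ; 10 left.
Fill Lab D tier2 block (9 at 5) ; 1 left.
Lab E tier2 at 4: only 1 left, fill 1.
Total = 19×5 + 13×3 + 7×2 + 5×9 + 4×1 = 197.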